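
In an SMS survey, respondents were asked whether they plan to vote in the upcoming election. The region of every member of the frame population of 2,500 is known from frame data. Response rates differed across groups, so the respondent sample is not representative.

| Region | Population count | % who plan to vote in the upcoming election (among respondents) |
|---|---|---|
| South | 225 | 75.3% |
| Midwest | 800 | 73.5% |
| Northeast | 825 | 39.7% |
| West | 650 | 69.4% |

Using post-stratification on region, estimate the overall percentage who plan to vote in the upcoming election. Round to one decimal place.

61.4%

Reweight to the known region distribution:
  South: (225/2,500) × 75.3 = 6.777
  Midwest: (800/2,500) × 73.5 = 23.52
  Northeast: (825/2,500) × 39.7 = 13.101
  West: (650/2,500) × 69.4 = 18.044
Post-stratified estimate = 61.442 → 61.4%.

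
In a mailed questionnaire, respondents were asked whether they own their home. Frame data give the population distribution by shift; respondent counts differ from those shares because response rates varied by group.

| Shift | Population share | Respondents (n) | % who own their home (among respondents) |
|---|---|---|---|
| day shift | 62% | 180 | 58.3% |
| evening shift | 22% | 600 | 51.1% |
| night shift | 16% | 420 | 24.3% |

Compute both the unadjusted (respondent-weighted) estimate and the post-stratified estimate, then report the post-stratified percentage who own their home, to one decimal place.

51.3%

Without adjustment, the pooled respondent share is:
  (180/1200)×58.3 + (600/1200)×51.1 + (420/1200)×24.3 = 42.8%
Post-stratifying to population shares instead:
  0.62×58.3 + 0.22×51.1 + 0.16×24.3 = 51.276%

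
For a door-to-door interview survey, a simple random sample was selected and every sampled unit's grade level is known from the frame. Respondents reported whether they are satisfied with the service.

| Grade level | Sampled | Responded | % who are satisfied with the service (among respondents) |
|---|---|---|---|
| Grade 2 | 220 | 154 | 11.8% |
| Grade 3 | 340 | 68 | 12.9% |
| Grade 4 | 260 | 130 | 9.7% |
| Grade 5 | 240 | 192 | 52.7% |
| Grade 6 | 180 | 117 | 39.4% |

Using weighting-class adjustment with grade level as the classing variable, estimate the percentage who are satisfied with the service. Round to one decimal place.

Response rates by class: Grade 2 154/220 = 70%, Grade 3 68/340 = 20%, Grade 4 130/260 = 50%, Grade 5 192/240 = 80%, Grade 6 117/180 = 65%.
Each respondent's weight = sampled/responded in their class; summing within a class gives n_sampled, so:
  Grade 2: 220 × 11.8 = 2596
  Grade 3: 340 × 12.9 = 4386
  Grade 4: 260 × 9.7 = 2522
  Grade 5: 240 × 52.7 = 12,648
  Grade 6: 180 × 39.4 = 7092
Adjusted estimate = 29,244 / 1,240 = 23.5839 → 23.6%.

23.6%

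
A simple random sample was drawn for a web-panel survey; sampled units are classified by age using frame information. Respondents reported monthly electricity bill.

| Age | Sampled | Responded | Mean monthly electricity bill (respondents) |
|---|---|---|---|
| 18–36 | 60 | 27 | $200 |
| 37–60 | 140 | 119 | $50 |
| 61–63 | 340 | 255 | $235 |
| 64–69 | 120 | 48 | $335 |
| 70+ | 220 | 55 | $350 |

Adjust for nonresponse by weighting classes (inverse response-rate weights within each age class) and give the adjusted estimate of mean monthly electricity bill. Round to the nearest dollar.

$246

Class response rates: 18–36 27/60 = 45%, 37–60 119/140 = 85%, 61–63 255/340 = 75%, 64–69 48/120 = 40%, 70+ 55/220 = 25%.
Weighting each respondent by the inverse class response rate inflates each class back to its sampled size, so the class weight is n_sampled:
  18–36: 60 × 200 = 12,000
  37–60: 140 × 50 = 7000
  61–63: 340 × 235 = 79,900
  64–69: 120 × 335 = 40,200
  70+: 220 × 350 = 77,000
Adjusted estimate = 216,100 / 880 = 245.568 → $246.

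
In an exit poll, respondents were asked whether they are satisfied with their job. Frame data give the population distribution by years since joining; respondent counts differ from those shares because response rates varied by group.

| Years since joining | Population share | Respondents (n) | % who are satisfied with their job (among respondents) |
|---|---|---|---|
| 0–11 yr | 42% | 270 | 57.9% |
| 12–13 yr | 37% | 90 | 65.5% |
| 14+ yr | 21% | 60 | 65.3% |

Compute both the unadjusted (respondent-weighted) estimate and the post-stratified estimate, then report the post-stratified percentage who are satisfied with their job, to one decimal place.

Without adjustment, the pooled respondent share is:
  (270/420)×57.9 + (90/420)×65.5 + (60/420)×65.3 = 60.5857%
Reweighting by population years since joining shares:
  0.42×57.9 + 0.37×65.5 + 0.21×65.3 = 62.266%

62.3%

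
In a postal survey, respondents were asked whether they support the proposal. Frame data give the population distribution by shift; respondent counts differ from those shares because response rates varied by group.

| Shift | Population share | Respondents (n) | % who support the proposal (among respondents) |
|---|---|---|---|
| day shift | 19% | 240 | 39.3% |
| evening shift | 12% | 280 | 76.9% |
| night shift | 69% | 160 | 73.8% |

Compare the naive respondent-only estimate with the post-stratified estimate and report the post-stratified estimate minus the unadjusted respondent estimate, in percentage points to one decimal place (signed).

+4.7 percentage points

Unadjusted (pooled respondent) estimate weights by respondent counts:
  (240/680)×39.3 + (280/680)×76.9 + (160/680)×73.8 = 62.9%
Post-stratifying to population shares instead:
  0.19×39.3 + 0.12×76.9 + 0.69×73.8 = 67.617%
Difference = 67.617 − 62.9 = 4.717 pp.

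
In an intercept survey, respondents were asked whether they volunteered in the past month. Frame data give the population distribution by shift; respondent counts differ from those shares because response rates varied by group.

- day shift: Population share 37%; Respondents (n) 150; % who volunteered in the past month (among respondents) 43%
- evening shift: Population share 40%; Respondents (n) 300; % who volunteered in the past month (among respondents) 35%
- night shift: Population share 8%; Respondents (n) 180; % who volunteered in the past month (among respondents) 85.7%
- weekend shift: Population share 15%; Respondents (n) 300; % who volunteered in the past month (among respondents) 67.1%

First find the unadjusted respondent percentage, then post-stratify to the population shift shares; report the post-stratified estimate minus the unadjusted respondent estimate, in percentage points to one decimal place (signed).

-9.6 percentage points

Naive respondent-only estimate (weights = respondent counts):
  (150/930)×43 + (300/930)×35 + (180/930)×85.7 + (300/930)×67.1 = 56.4581%
Post-stratified estimate weights by population shares:
  0.37×43 + 0.4×35 + 0.08×85.7 + 0.15×67.1 = 46.831%
Difference = 46.831 − 56.4581 = -9.6271 pp.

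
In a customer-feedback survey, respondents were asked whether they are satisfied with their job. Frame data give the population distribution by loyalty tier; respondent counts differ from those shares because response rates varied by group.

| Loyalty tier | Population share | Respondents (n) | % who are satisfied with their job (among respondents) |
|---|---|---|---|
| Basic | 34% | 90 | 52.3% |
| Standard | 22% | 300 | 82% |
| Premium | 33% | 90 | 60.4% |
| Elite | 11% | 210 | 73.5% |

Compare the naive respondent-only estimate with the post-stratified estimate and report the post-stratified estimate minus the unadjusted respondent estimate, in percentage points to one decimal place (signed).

-8.9 percentage points

Without adjustment, the pooled respondent share is:
  (90/690)×52.3 + (300/690)×82 + (90/690)×60.4 + (210/690)×73.5 = 72.7217%
Post-stratified estimate weights by population shares:
  0.34×52.3 + 0.22×82 + 0.33×60.4 + 0.11×73.5 = 63.839%
Difference = 63.839 − 72.7217 = -8.8827 pp.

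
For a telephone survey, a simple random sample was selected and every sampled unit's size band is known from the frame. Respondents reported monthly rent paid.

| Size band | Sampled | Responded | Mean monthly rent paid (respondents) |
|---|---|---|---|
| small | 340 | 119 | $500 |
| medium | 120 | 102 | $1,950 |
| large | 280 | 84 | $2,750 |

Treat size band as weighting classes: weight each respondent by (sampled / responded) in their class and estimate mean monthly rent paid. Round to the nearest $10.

$1,590

Class response rates: small 119/340 = 35%, medium 102/120 = 85%, large 84/280 = 30%.
Each respondent's weight = sampled/responded in their class; summing within a class gives n_sampled, so:
  small: 340 × 500 = 170,000
  medium: 120 × 1950 = 234,000
  large: 280 × 2750 = 770,000
Adjusted estimate = 1,174,000 / 740 = 1586.49 → $1,590.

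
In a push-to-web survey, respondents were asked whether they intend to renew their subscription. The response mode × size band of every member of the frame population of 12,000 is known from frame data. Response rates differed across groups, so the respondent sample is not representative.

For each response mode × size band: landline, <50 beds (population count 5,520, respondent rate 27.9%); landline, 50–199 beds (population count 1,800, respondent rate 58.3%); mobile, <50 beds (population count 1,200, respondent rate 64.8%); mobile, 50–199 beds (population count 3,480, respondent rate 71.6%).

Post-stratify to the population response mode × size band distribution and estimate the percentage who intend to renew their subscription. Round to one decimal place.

48.8%

Each cell contributes population-share × respondent value:
  landline, <50 beds: (5,520/12,000) × 27.9 = 12.834
  landline, 50–199 beds: (1,800/12,000) × 58.3 = 8.745
  mobile, <50 beds: (1,200/12,000) × 64.8 = 6.48
  mobile, 50–199 beds: (3,480/12,000) × 71.6 = 20.764
Post-stratified estimate = 48.823 → 48.8%.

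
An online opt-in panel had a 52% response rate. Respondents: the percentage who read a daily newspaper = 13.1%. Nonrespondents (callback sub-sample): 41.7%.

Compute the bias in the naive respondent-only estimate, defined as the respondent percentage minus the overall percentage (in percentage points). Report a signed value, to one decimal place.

Nonresponse fraction = 1 − 0.52 = 0.48.
Bias = (nonresponse fraction) × (respondent percentage − nonrespondent percentage)
     = 0.48 × (13.1 − 41.7) = 0.48 × -28.6 = -13.728.

-13.7 percentage points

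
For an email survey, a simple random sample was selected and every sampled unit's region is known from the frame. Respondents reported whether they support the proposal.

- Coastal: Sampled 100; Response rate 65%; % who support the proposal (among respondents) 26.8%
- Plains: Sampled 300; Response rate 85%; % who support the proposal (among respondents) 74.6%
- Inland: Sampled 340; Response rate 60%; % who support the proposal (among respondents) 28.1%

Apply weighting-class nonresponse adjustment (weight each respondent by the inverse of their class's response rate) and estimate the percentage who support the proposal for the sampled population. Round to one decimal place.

Inverse-response-rate weighting restores each class to its sampled count, so class totals weight by n_sampled:
  Coastal: 100 × 26.8 = 2680
  Plains: 300 × 74.6 = 22,380
  Inland: 340 × 28.1 = 9554
Adjusted estimate = 34,614 / 740 = 46.7757 → 46.8%.

46.8%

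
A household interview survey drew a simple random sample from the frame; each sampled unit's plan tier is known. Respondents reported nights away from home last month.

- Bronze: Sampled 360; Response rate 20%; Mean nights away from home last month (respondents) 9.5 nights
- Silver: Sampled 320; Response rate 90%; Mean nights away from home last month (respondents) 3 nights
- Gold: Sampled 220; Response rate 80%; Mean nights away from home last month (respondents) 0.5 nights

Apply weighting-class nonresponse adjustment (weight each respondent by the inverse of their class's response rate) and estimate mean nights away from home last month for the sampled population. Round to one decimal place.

Weighting each respondent by the inverse class response rate inflates each class back to its sampled size, so the class weight is n_sampled:
  Bronze: 360 × 9.5 = 3420
  Silver: 320 × 3 = 960
  Gold: 220 × 0.5 = 110
Adjusted estimate = 4490 / 900 = 4.98889 → 5.0.

5.0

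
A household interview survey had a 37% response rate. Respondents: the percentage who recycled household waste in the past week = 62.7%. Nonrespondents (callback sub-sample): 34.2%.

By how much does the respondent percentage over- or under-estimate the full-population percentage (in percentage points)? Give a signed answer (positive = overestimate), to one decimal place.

Nonresponse fraction = 1 − 0.37 = 0.63.
Bias = (nonresponse fraction) × (respondent percentage − nonrespondent percentage)
     = 0.63 × (62.7 − 34.2) = 0.63 × 28.5 = 17.955.

+18.0 percentage points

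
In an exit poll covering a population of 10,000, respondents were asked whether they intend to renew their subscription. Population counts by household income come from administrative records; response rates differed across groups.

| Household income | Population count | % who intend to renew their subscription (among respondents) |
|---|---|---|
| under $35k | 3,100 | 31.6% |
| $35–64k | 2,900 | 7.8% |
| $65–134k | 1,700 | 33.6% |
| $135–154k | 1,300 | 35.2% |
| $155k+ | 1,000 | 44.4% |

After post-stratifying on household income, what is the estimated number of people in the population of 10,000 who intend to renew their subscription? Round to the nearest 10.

Apply each group's respondent rate to its population count:
  under $35k: 3,100 × 31.6% = 979.6
  $35–64k: 2,900 × 7.8% = 226.2
  $65–134k: 1,700 × 33.6% = 571.2
  $135–154k: 1,300 × 35.2% = 457.6
  $155k+: 1,000 × 44.4% = 444
Estimated total = 2678.6 → 2,680.

2,680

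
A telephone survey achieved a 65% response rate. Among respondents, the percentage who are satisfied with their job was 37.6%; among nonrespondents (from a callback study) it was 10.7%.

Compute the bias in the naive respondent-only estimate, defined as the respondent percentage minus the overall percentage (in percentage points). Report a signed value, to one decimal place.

+9.4 percentage points

Nonresponse fraction = 1 − 0.65 = 0.35.
Bias = (nonresponse fraction) × (respondent percentage − nonrespondent percentage)
     = 0.35 × (37.6 − 10.7) = 0.35 × 26.9 = 9.415.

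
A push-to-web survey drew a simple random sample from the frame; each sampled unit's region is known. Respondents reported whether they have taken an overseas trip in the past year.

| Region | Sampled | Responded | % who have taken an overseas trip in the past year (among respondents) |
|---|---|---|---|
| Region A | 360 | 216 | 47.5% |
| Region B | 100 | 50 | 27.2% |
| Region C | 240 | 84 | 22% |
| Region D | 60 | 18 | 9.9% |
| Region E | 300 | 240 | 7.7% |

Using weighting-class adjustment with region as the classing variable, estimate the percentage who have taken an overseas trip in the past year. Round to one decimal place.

Response rates by class: Region A 216/360 = 60%, Region B 50/100 = 50%, Region C 84/240 = 35%, Region D 18/60 = 30%, Region E 240/300 = 80%.
Each respondent's weight = sampled/responded in their class; summing within a class gives n_sampled, so:
  Region A: 360 × 47.5 = 17,100
  Region B: 100 × 27.2 = 2720
  Region C: 240 × 22 = 5280
  Region D: 60 × 9.9 = 594
  Region E: 300 × 7.7 = 2310
Adjusted estimate = 28,004 / 1,060 = 26.4189 → 26.4%.

26.4%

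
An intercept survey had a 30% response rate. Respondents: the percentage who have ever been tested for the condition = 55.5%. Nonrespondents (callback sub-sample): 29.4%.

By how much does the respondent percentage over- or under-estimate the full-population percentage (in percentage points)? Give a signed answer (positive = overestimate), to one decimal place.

+18.3 percentage points

Nonresponse fraction = 1 − 0.3 = 0.7.
Bias = (nonresponse fraction) × (respondent percentage − nonrespondent percentage)
     = 0.7 × (55.5 − 29.4) = 0.7 × 26.1 = 18.27.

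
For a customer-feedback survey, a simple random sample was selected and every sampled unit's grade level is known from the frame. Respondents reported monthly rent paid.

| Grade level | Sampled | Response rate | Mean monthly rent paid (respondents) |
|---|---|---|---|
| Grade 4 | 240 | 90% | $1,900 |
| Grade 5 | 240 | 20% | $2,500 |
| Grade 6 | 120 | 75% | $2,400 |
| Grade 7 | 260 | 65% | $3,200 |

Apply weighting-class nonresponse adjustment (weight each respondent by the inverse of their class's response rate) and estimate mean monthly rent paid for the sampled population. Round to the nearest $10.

Inverse-response-rate weighting restores each class to its sampled count, so class totals weight by n_sampled:
  Grade 4: 240 × 1900 = 456,000
  Grade 5: 240 × 2500 = 600,000
  Grade 6: 120 × 2400 = 288,000
  Grade 7: 260 × 3200 = 832,000
Adjusted estimate = 2,176,000 / 860 = 2530.23 → $2,530.

$2,530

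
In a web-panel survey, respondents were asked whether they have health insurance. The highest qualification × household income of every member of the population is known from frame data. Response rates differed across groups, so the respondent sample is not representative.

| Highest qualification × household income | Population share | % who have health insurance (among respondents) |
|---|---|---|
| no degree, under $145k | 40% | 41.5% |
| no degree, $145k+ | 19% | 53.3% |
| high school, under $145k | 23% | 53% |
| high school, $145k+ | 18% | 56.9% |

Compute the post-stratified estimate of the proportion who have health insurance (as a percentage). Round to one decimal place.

49.2%

Reweight to the known highest qualification × household income distribution:
  no degree, under $145k: 0.4 × 41.5 = 16.6
  no degree, $145k+: 0.19 × 53.3 = 10.127
  high school, under $145k: 0.23 × 53 = 12.19
  high school, $145k+: 0.18 × 56.9 = 10.242
Post-stratified estimate = 49.159 → 49.2%.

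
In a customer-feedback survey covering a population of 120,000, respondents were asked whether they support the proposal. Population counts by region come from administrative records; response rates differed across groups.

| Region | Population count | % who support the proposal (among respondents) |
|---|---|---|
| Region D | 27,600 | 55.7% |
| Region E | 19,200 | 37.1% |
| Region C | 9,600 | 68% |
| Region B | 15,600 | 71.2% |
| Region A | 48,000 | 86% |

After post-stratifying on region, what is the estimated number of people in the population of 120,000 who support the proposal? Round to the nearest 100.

Estimated count per cell = population count × respondent percentage:
  Region D: 27,600 × 55.7% = 15373.2
  Region E: 19,200 × 37.1% = 7123.2
  Region C: 9,600 × 68% = 6528
  Region B: 15,600 × 71.2% = 11107.2
  Region A: 48,000 × 86% = 41,280
Estimated total = 81411.6 → 81,400.

81,400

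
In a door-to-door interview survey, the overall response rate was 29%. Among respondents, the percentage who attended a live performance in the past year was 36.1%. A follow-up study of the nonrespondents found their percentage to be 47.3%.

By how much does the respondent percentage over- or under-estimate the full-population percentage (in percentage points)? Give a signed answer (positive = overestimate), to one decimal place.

-8.0 percentage points

Nonresponse fraction = 1 − 0.29 = 0.71.
Bias = (nonresponse fraction) × (respondent percentage − nonrespondent percentage)
     = 0.71 × (36.1 − 47.3) = 0.71 × -11.2 = -7.952.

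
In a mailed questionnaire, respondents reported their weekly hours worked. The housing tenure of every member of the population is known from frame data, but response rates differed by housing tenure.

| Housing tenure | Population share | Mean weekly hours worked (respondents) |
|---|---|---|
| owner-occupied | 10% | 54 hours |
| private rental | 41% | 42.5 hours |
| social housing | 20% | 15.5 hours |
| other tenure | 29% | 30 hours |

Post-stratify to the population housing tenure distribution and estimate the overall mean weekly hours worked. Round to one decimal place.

Weight each group's respondent value by its population share:
  owner-occupied: 0.1 × 54 = 5.4
  private rental: 0.41 × 42.5 = 17.425
  social housing: 0.2 × 15.5 = 3.1
  other tenure: 0.29 × 30 = 8.7
Post-stratified estimate = 34.625 → 34.6.

34.6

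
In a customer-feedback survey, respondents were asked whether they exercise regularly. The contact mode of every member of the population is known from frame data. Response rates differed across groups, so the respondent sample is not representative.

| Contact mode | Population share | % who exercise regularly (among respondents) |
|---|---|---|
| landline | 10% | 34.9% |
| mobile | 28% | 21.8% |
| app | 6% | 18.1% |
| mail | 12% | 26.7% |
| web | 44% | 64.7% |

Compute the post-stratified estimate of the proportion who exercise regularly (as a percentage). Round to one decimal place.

Post-stratification weights by population share, not respondent share:
  landline: 0.1 × 34.9 = 3.49
  mobile: 0.28 × 21.8 = 6.104
  app: 0.06 × 18.1 = 1.086
  mail: 0.12 × 26.7 = 3.204
  web: 0.44 × 64.7 = 28.468
Post-stratified estimate = 42.352 → 42.4%.

42.4%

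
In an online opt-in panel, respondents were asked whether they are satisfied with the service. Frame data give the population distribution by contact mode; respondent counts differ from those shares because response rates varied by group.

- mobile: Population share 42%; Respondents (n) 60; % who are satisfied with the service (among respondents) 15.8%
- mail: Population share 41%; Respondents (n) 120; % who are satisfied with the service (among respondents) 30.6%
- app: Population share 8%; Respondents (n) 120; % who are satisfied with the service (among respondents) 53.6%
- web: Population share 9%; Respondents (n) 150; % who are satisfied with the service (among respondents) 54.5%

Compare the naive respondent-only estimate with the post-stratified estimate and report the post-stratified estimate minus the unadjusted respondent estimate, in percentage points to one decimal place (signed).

Without adjustment, the pooled respondent share is:
  (60/450)×15.8 + (120/450)×30.6 + (120/450)×53.6 + (150/450)×54.5 = 42.7267%
Post-stratifying to population shares instead:
  0.42×15.8 + 0.41×30.6 + 0.08×53.6 + 0.09×54.5 = 28.375%
Difference = 28.375 − 42.7267 = -14.3517 pp.

-14.4 percentage points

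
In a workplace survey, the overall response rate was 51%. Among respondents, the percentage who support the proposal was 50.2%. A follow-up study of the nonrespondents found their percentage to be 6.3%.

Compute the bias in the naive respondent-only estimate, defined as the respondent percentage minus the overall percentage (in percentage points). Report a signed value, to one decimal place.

Nonresponse fraction = 1 − 0.51 = 0.49.
Bias = (nonresponse fraction) × (respondent percentage − nonrespondent percentage)
     = 0.49 × (50.2 − 6.3) = 0.49 × 43.9 = 21.511.

+21.5 percentage points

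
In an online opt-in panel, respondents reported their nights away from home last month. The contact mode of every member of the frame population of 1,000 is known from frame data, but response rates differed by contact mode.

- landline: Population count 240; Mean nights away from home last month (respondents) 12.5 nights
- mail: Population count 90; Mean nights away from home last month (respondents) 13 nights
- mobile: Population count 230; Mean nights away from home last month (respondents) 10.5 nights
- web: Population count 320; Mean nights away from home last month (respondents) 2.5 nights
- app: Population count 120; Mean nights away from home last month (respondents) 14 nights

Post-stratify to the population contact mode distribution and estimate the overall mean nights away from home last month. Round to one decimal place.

Post-stratification weights by population share, not respondent share:
  landline: (240/1,000) × 12.5 = 3
  mail: (90/1,000) × 13 = 1.17
  mobile: (230/1,000) × 10.5 = 2.415
  web: (320/1,000) × 2.5 = 0.8
  app: (120/1,000) × 14 = 1.68
Post-stratified estimate = 9.065 → 9.1.

9.1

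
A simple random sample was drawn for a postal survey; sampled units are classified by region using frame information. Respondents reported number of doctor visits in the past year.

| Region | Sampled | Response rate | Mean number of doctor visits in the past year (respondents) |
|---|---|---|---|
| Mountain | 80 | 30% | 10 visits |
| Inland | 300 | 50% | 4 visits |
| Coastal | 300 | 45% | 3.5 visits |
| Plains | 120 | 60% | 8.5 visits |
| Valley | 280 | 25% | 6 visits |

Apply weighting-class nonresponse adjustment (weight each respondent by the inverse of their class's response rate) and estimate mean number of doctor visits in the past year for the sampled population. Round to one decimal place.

Each respondent's weight = sampled/responded in their class; summing within a class gives n_sampled, so:
  Mountain: 80 × 10 = 800
  Inland: 300 × 4 = 1200
  Coastal: 300 × 3.5 = 1050
  Plains: 120 × 8.5 = 1020
  Valley: 280 × 6 = 1680
Adjusted estimate = 5750 / 1,080 = 5.32407 → 5.3.

5.3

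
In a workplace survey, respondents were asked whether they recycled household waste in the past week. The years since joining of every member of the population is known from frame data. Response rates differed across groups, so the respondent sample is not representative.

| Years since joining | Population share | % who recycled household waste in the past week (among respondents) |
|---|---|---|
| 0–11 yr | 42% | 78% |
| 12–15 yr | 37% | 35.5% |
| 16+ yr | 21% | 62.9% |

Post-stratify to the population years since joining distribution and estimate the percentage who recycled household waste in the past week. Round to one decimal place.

Reweight to the known years since joining distribution:
  0–11 yr: 0.42 × 78 = 32.76
  12–15 yr: 0.37 × 35.5 = 13.135
  16+ yr: 0.21 × 62.9 = 13.209
Post-stratified estimate = 59.104 → 59.1%.

59.1%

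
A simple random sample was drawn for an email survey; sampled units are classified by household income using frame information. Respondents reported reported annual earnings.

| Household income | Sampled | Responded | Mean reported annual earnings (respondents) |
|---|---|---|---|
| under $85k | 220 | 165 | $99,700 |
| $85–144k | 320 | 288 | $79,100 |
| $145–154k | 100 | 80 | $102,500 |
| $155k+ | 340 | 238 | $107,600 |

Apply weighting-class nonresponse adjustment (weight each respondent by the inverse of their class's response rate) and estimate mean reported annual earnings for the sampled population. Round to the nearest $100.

$96,000

Class response rates: under $85k 165/220 = 75%, $85–144k 288/320 = 90%, $145–154k 80/100 = 80%, $155k+ 238/340 = 70%.
Weighting each respondent by the inverse class response rate inflates each class back to its sampled size, so the class weight is n_sampled:
  under $85k: 220 × 99,700 = 21,934,000
  $85–144k: 320 × 79,100 = 25,312,000
  $145–154k: 100 × 102,500 = 10,250,000
  $155k+: 340 × 107,600 = 36,584,000
Adjusted estimate = 94,080,000 / 980 = 96,000 → $96,000.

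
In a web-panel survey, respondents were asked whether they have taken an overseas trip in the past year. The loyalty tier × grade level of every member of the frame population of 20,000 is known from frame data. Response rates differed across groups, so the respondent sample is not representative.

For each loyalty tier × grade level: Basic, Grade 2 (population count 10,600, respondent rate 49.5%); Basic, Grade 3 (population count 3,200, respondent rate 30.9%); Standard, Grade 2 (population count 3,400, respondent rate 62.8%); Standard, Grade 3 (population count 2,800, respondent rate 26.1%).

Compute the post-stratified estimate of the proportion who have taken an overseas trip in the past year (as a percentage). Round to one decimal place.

Weight each group's respondent value by its population share:
  Basic, Grade 2: (10,600/20,000) × 49.5 = 26.235
  Basic, Grade 3: (3,200/20,000) × 30.9 = 4.944
  Standard, Grade 2: (3,400/20,000) × 62.8 = 10.676
  Standard, Grade 3: (2,800/20,000) × 26.1 = 3.654
Post-stratified estimate = 45.509 → 45.5%.

45.5%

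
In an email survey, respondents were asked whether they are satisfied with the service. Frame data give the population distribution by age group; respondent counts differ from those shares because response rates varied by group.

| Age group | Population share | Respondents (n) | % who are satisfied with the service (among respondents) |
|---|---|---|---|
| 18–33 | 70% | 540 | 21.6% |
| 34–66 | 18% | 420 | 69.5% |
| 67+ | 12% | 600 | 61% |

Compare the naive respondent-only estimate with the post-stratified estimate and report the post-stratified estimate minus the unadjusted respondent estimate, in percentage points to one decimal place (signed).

Naive respondent-only estimate (weights = respondent counts):
  (540/1560)×21.6 + (420/1560)×69.5 + (600/1560)×61 = 49.65%
Reweighting by population age group shares:
  0.7×21.6 + 0.18×69.5 + 0.12×61 = 34.95%
Difference = 34.95 − 49.65 = -14.7 pp.

-14.7 percentage points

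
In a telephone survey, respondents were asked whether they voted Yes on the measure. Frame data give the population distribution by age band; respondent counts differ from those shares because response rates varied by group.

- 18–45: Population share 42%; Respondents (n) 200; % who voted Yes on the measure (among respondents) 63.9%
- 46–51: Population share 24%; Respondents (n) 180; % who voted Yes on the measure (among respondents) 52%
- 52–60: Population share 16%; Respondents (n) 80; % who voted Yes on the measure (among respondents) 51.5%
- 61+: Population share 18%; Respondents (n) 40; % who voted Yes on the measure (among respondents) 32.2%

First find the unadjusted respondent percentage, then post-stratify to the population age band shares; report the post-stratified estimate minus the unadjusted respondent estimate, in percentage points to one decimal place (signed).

-1.7 percentage points

Unadjusted (pooled respondent) estimate weights by respondent counts:
  (200/500)×63.9 + (180/500)×52 + (80/500)×51.5 + (40/500)×32.2 = 55.096%
Reweighting by population age band shares:
  0.42×63.9 + 0.24×52 + 0.16×51.5 + 0.18×32.2 = 53.354%
Difference = 53.354 − 55.096 = -1.742 pp.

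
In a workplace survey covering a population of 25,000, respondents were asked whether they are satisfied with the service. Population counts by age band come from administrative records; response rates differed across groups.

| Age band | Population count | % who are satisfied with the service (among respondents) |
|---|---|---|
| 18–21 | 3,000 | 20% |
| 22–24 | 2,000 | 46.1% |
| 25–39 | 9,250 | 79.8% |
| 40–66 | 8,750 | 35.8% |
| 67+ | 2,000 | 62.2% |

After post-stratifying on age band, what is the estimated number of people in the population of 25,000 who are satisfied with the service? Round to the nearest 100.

Estimated count per cell = population count × respondent percentage:
  18–21: 3,000 × 20% = 600
  22–24: 2,000 × 46.1% = 922
  25–39: 9,250 × 79.8% = 7381.5
  40–66: 8,750 × 35.8% = 3132.5
  67+: 2,000 × 62.2% = 1244
Estimated total = 13,280 → 13,300.

13,300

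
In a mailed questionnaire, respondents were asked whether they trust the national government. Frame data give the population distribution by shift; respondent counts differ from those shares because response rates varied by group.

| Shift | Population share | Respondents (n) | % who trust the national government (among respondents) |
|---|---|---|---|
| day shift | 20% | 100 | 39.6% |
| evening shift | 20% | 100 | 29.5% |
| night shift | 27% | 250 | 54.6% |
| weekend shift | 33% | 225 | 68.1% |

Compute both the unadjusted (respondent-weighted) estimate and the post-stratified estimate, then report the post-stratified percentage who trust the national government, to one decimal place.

Without adjustment, the pooled respondent share is:
  (100/675)×39.6 + (100/675)×29.5 + (250/675)×54.6 + (225/675)×68.1 = 53.1593%
Reweighting by population shift shares:
  0.2×39.6 + 0.2×29.5 + 0.27×54.6 + 0.33×68.1 = 51.035%

51.0%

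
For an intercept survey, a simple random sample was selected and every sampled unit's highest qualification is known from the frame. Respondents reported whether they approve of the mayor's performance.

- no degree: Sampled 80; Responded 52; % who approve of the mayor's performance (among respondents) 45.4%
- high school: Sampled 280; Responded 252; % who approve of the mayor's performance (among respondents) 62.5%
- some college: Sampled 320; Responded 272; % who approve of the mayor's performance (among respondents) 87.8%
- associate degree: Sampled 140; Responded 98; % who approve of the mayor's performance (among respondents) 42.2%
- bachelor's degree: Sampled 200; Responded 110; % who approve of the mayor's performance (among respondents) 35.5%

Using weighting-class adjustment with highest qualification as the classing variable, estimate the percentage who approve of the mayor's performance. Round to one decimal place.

61.0%

Response rates by class: no degree 52/80 = 65%, high school 252/280 = 90%, some college 272/320 = 85%, associate degree 98/140 = 70%, bachelor's degree 110/200 = 55%.
Weighting each respondent by the inverse class response rate inflates each class back to its sampled size, so the class weight is n_sampled:
  no degree: 80 × 45.4 = 3632
  high school: 280 × 62.5 = 17,500
  some college: 320 × 87.8 = 28,096
  associate degree: 140 × 42.2 = 5908
  bachelor's degree: 200 × 35.5 = 7100
Adjusted estimate = 62,236 / 1,020 = 61.0157 → 61.0%.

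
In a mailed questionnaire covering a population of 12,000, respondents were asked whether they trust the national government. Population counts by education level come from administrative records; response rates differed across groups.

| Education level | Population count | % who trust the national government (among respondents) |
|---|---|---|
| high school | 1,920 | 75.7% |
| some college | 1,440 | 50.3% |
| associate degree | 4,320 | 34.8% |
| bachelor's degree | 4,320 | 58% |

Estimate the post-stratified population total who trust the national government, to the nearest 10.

Each cell contributes its population count × the respondent rate:
  high school: 1,920 × 75.7% = 1453.44
  some college: 1,440 × 50.3% = 724.32
  associate degree: 4,320 × 34.8% = 1503.36
  bachelor's degree: 4,320 × 58% = 2505.6
Estimated total = 6186.72 → 6,190.

6,190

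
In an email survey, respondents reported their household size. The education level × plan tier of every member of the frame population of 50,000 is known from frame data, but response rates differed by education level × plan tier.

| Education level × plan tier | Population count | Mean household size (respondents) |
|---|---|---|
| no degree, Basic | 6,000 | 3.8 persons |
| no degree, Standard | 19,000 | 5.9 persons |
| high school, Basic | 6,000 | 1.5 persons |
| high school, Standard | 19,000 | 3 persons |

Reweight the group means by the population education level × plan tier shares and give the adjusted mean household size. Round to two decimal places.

4.02

Post-stratification weights by population share, not respondent share:
  no degree, Basic: (6,000/50,000) × 3.8 = 0.456
  no degree, Standard: (19,000/50,000) × 5.9 = 2.242
  high school, Basic: (6,000/50,000) × 1.5 = 0.18
  high school, Standard: (19,000/50,000) × 3 = 1.14
Post-stratified estimate = 4.018 → 4.02.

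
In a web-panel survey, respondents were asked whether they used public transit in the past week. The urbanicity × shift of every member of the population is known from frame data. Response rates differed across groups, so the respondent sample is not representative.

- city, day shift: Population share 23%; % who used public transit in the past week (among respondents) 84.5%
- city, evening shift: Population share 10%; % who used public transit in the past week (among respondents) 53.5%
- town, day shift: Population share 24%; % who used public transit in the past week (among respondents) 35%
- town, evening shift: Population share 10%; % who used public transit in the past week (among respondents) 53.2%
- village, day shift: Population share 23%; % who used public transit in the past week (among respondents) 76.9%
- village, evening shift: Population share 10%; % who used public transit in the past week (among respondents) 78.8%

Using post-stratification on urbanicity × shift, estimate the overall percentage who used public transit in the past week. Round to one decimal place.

64.1%

Reweight to the known urbanicity × shift distribution:
  city, day shift: 0.23 × 84.5 = 19.435
  city, evening shift: 0.1 × 53.5 = 5.35
  town, day shift: 0.24 × 35 = 8.4
  town, evening shift: 0.1 × 53.2 = 5.32
  village, day shift: 0.23 × 76.9 = 17.687
  village, evening shift: 0.1 × 78.8 = 7.88
Post-stratified estimate = 64.072 → 64.1%.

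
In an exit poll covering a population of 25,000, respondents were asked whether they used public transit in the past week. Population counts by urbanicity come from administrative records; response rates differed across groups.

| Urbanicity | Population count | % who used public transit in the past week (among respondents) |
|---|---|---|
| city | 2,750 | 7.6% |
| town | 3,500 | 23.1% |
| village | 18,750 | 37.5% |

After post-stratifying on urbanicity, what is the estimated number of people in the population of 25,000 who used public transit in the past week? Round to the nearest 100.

8,000

Each cell contributes its population count × the respondent rate:
  city: 2,750 × 7.6% = 209
  town: 3,500 × 23.1% = 808.5
  village: 18,750 × 37.5% = 7031.25
Estimated total = 8048.75 → 8,000.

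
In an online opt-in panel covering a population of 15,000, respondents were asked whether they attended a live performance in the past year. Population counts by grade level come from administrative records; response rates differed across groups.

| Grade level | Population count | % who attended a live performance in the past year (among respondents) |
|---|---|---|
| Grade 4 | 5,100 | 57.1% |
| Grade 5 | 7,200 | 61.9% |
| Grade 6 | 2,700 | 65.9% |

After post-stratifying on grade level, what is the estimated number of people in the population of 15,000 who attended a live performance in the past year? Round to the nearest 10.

Each cell contributes its population count × the respondent rate:
  Grade 4: 5,100 × 57.1% = 2912.1
  Grade 5: 7,200 × 61.9% = 4456.8
  Grade 6: 2,700 × 65.9% = 1779.3
Estimated total = 9148.2 → 9,150.

9,150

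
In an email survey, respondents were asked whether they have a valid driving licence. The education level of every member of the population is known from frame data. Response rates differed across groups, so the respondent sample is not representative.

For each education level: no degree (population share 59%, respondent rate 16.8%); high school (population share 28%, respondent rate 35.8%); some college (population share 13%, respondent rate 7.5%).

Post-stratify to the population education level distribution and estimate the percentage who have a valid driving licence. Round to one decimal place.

Post-stratification weights by population share, not respondent share:
  no degree: 0.59 × 16.8 = 9.912
  high school: 0.28 × 35.8 = 10.024
  some college: 0.13 × 7.5 = 0.975
Post-stratified estimate = 20.911 → 20.9%.

20.9%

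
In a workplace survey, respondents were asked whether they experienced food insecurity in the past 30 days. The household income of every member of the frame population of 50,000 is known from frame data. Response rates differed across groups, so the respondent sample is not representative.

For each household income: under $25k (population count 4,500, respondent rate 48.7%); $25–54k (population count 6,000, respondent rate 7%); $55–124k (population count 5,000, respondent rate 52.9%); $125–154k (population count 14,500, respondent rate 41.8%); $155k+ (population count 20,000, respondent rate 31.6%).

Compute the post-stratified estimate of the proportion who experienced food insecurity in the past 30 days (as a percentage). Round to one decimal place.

35.3%

Weight each group's respondent value by its population share:
  under $25k: (4,500/50,000) × 48.7 = 4.383
  $25–54k: (6,000/50,000) × 7 = 0.84
  $55–124k: (5,000/50,000) × 52.9 = 5.29
  $125–154k: (14,500/50,000) × 41.8 = 12.122
  $155k+: (20,000/50,000) × 31.6 = 12.64
Post-stratified estimate = 35.275 → 35.3%.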